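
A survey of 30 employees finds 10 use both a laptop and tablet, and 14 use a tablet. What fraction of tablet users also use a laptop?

P(A ∩ B) = 10/30 = 1/3
P(B) = 14/30 = 7/15
P(A|B) = P(A ∩ B) / P(B) = (1/3) / (7/15) = 5/7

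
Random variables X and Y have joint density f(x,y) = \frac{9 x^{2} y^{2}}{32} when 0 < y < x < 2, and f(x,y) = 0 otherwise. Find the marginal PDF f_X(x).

f_X(x) = ∫_0^x \frac{9 x^{2} y^{2}}{32} dy = \frac{3 x^{5}}{32}
for 0 < x < 2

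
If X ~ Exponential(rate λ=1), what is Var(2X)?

For X ~ Exponential(rate λ=1):
Var(X) = 1
Var(2X) = (2)² × Var(X) = 4 × 1 = 4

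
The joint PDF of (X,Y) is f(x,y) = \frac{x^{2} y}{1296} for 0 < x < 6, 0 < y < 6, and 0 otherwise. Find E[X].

f_X(x) = ∫_0^6 \frac{x^{2} y}{1296} dy = \frac{x^{2}}{72}
E[X] = ∫_0^6 x × (\frac{x^{2}}{72}) dx = \frac{9}{2}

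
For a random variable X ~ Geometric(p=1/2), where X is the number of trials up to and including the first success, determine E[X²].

Using the identity E[X²] = Var(X) + (E[X])²:
E[X] = 2
Var(X) = 2
E[X²] = 2 + (2)²
= 6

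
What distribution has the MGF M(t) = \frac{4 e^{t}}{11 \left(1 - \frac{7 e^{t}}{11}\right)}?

The MGF M(t) = \frac{4 e^{t}}{11 \left(1 - \frac{7 e^{t}}{11}\right)} is the standard form for the Geometric distribution.
Comparing with the known MGF formula identifies: Geometric(p=4/11), X = trial number of first success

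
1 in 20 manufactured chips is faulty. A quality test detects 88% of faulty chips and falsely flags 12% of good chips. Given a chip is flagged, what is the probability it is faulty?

Let D = the rare event, + = positive/flagged.
P(D) = 1/20
P(+|D) = 88/100 = 22/25
P(+|D') = 12/100 = 3/25
P(+) = P(+|D)P(D) + P(+|D')P(D')
     = \frac{22}{25} × \frac{1}{20} + \frac{3}{25} × \frac{19}{20}
     = \frac{79}{500}
P(D|+) = P(+|D)P(D)/P(+) = \frac{22}{79}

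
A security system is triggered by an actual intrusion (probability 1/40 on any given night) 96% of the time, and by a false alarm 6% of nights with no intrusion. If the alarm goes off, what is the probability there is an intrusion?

Let D = the rare event, + = positive/flagged.
P(D) = 1/40
P(+|D) = 96/100 = 24/25
P(+|D') = 6/100 = 3/50
P(+) = P(+|D)P(D) + P(+|D')P(D')
     = \frac{24}{25} × \frac{1}{40} + \frac{3}{50} × \frac{39}{40}
     = \frac{33}{400}
P(D|+) = P(+|D)P(D)/P(+) = \frac{16}{55}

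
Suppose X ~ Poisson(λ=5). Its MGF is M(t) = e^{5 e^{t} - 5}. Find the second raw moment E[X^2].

To find E[X^2], compute M^(2)(0):
M^(1)(t) = 5 e^{t} e^{5 e^{t} - 5}
M^(2)(t) = 25 e^{2 t} e^{5 e^{t} - 5} + 5 e^{t} e^{5 e^{t} - 5}
M^(2)(0) = 30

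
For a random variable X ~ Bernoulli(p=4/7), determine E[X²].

Using the identity E[X²] = Var(X) + (E[X])²:
E[X] = \frac{4}{7}
Var(X) = \frac{12}{49}
E[X²] = \frac{12}{49} + (\frac{4}{7})²
= \frac{4}{7}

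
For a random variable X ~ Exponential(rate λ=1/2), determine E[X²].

Using the identity E[X²] = Var(X) + (E[X])²:
E[X] = 2
Var(X) = 4
E[X²] = 4 + (2)²
= 8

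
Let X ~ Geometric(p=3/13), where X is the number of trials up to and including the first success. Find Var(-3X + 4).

For X ~ Geometric(p=3/13), where X is the number of trials up to and including the first success:
Var(X) = \frac{130}{9}
Var(-3X + 4) = (-3)² × Var(X) = 9 × \frac{130}{9} = 130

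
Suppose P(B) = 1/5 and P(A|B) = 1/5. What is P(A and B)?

By definition, P(A|B) = P(A ∩ B) / P(B)
So P(A ∩ B) = P(A|B) × P(B)
= 1/5 × 1/5
= 1/25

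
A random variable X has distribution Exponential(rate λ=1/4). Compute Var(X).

For X ~ Exponential(rate λ=1/4):
Var(X) = 16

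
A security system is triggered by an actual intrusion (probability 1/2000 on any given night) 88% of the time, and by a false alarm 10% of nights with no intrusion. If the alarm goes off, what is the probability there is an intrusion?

Let D = the rare event, + = positive/flagged.
P(D) = 1/2000
P(+|D) = 88/100 = 22/25
P(+|D') = 10/100 = 1/10
P(+) = P(+|D)P(D) + P(+|D')P(D')
     = \frac{22}{25} × \frac{1}{2000} + \frac{1}{10} × \frac{1999}{2000}
     = \frac{10039}{100000}
P(D|+) = P(+|D)P(D)/P(+) = \frac{44}{10039}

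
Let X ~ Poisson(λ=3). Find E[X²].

Using the identity E[X²] = Var(X) + (E[X])²:
E[X] = 3
Var(X) = 3
E[X²] = 3 + (3)²
= 12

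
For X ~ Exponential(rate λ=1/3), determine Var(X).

For X ~ Exponential(rate λ=1/3):
Var(X) = 9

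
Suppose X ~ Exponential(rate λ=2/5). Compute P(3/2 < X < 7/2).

P(3/2 < X < 7/2) = ∫_{3/2}^{7/2} f(x) dx
where f(x) = \frac{2 e^{- \frac{2 x}{5}}}{5}
= - \frac{1 - e^{\frac{4}{5}}}{e^{\frac{7}{5}}}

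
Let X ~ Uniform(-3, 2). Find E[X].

For X ~ Uniform(-3, 2), the expected value is:
E[X] = - \frac{1}{2}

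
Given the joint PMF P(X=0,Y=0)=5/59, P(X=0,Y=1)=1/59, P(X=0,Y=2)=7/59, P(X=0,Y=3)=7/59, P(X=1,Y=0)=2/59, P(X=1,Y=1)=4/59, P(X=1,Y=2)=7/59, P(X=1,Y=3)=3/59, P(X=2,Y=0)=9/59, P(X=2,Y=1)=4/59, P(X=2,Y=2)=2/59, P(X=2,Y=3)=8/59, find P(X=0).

P(X=0) = P(X=0,Y=0) + P(X=0,Y=1) + P(X=0,Y=2) + P(X=0,Y=3)
= 5/59 + 1/59 + 7/59 + 7/59
= 20/59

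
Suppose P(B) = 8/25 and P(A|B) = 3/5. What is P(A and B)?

By definition, P(A|B) = P(A ∩ B) / P(B)
So P(A ∩ B) = P(A|B) × P(B)
= 3/5 × 8/25
= 24/125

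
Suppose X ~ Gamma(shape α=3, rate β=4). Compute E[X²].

Using the identity E[X²] = Var(X) + (E[X])²:
E[X] = \frac{3}{4}
Var(X) = \frac{3}{16}
E[X²] = \frac{3}{16} + (\frac{3}{4})²
= \frac{3}{4}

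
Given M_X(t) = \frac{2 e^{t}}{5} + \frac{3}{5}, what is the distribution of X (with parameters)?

The MGF M(t) = \frac{2 e^{t}}{5} + \frac{3}{5} is the standard form for the Bernoulli distribution.
Comparing with the known MGF formula identifies: Bernoulli(p=2/5)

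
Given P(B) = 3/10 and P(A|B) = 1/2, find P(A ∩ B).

By definition, P(A|B) = P(A ∩ B) / P(B)
So P(A ∩ B) = P(A|B) × P(B)
= 1/2 × 3/10
= 3/20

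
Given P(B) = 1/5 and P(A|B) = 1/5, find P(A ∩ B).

By definition, P(A|B) = P(A ∩ B) / P(B)
So P(A ∩ B) = P(A|B) × P(B)
= 1/5 × 1/5
= 1/25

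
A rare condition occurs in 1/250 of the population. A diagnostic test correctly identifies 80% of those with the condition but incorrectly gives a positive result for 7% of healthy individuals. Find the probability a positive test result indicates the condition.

Let D = the rare event, + = positive/flagged.
P(D) = 1/250
P(+|D) = 80/100 = 4/5
P(+|D') = 7/100
P(+) = P(+|D)P(D) + P(+|D')P(D')
     = \frac{4}{5} × \frac{1}{250} + \frac{7}{100} × \frac{249}{250}
     = \frac{1823}{25000}
P(D|+) = P(+|D)P(D)/P(+) = \frac{80}{1823}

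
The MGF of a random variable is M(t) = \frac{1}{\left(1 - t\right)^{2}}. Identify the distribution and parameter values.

The MGF M(t) = \frac{1}{\left(1 - t\right)^{2}} is the standard form for the Gamma distribution.
Comparing with the known MGF formula identifies: Gamma(shape α=2, rate β=1)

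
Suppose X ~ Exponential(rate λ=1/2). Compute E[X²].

Using the identity E[X²] = Var(X) + (E[X])²:
E[X] = 2
Var(X) = 4
E[X²] = 4 + (2)²
= 8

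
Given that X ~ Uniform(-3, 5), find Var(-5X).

For X ~ Uniform(-3, 5):
Var(X) = \frac{16}{3}
Var(-5X) = (-5)² × Var(X) = 25 × \frac{16}{3} = \frac{400}{3}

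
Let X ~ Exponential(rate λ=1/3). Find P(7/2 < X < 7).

P(7/2 < X < 7) = ∫_{7/2}^{7} f(x) dx
where f(x) = \frac{e^{- \frac{x}{3}}}{3}
= - \frac{1}{e^{\frac{7}{3}}} + e^{- \frac{7}{6}}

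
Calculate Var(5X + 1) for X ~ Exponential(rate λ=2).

For X ~ Exponential(rate λ=2):
Var(X) = \frac{1}{4}
Var(5X + 1) = (5)² × Var(X) = 25 × \frac{1}{4} = \frac{25}{4}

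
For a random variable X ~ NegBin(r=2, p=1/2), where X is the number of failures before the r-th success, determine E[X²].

Using the identity E[X²] = Var(X) + (E[X])²:
E[X] = 2
Var(X) = 4
E[X²] = 4 + (2)²
= 8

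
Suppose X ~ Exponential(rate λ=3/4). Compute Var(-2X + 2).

For X ~ Exponential(rate λ=3/4):
Var(X) = \frac{16}{9}
Var(-2X + 2) = (-2)² × Var(X) = 4 × \frac{16}{9} = \frac{64}{9}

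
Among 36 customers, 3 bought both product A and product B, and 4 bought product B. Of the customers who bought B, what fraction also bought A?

P(A ∩ B) = 3/36 = 1/12
P(B) = 4/36 = 1/9
P(A|B) = P(A ∩ B) / P(B) = (1/12) / (1/9) = 3/4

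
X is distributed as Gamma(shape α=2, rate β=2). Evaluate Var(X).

For X ~ Gamma(shape α=2, rate β=2):
Var(X) = \frac{1}{2}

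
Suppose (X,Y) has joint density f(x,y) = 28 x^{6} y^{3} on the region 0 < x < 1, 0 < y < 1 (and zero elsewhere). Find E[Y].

E[Y] = ∫_0^1 ∫_0^1 y × f(x,y) dx dy
= \frac{4}{5}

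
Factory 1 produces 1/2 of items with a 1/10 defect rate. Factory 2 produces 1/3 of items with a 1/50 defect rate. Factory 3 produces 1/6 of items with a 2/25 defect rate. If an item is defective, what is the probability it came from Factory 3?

Using Bayes' theorem:
P(F1) = 1/2, P(D|F1) = 1/10
P(F2) = 1/3, P(D|F2) = 1/50
P(F3) = 1/6, P(D|F3) = 2/25
P(D) = P(D|F1)P(F1) + P(D|F2)P(F2) + P(D|F3)P(F3)
     = \frac{7}{100}
P(F3|D) = P(D|F3)P(F3) / P(D)
= \frac{4}{21}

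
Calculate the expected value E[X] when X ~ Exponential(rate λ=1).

For X ~ Exponential(rate λ=1), the expected value is:
E[X] = 1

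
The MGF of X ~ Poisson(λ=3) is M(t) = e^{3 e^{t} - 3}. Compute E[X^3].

To find E[X^3], compute M^(3)(0):
M^(1)(t) = 3 e^{t} e^{3 e^{t} - 3}
M^(2)(t) = 9 e^{2 t} e^{3 e^{t} - 3} + 3 e^{t} e^{3 e^{t} - 3}
M^(3)(t) = 27 e^{3 t} e^{3 e^{t} - 3} + 27 e^{2 t} e^{3 e^{t} - 3} + 3 e^{t} e^{3 e^{t} - 3}
M^(3)(0) = 57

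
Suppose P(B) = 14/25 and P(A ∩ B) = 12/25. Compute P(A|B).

P(A|B) = P(A ∩ B) / P(B)
= (12/25) / (14/25)
= 6/7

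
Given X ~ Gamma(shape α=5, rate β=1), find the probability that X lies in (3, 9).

P(3 < X < 9) = ∫_{3}^{9} f(x) dx
where f(x) = \frac{x^{4} e^{- x}}{24}
= \frac{-3563 + 131 e^{6}}{8 e^{9}}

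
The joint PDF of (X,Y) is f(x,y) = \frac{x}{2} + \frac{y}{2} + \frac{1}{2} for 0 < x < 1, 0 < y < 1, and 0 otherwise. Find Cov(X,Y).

E[XY] = ∫∫ xy × f(x,y) dx dy = \frac{7}{24}
E[X] = \frac{13}{24}
E[Y] = \frac{13}{24}
Cov(X,Y) = E[XY] - E[X]E[Y] = - \frac{1}{576}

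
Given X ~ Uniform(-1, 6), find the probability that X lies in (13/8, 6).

P(13/8 < X < 6) = ∫_{13/8}^{6} f(x) dx
where f(x) = \frac{1}{7}
= \frac{5}{8}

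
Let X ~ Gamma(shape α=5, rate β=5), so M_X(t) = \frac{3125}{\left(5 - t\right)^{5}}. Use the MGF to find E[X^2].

To find E[X^2], compute M^(2)(0):
M^(1)(t) = \frac{15625}{\left(5 - t\right)^{6}}
M^(2)(t) = \frac{93750}{\left(5 - t\right)^{7}}
M^(2)(0) = \frac{6}{5}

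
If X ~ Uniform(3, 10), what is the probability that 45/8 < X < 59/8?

P(45/8 < X < 59/8) = ∫_{45/8}^{59/8} f(x) dx
where f(x) = \frac{1}{7}
= \frac{1}{4}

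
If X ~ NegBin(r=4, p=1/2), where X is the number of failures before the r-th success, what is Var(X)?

For X ~ NegBin(r=4, p=1/2), where X is the number of failures before the r-th success:
Var(X) = 8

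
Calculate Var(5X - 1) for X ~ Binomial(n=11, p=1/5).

For X ~ Binomial(n=11, p=1/5):
Var(X) = \frac{44}{25}
Var(5X - 1) = (5)² × Var(X) = 25 × \frac{44}{25} = 44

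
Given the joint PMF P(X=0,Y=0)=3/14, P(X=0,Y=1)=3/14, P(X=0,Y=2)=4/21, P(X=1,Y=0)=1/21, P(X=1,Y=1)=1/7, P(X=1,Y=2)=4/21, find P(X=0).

P(X=0) = P(X=0,Y=0) + P(X=0,Y=1) + P(X=0,Y=2)
= 3/14 + 3/14 + 4/21
= 13/21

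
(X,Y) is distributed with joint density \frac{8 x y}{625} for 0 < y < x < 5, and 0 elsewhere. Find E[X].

f_X(x) = ∫_0^x \frac{8 x y}{625} dy = \frac{4 x^{3}}{625}
E[X] = ∫_0^5 x × (\frac{4 x^{3}}{625}) dx = 4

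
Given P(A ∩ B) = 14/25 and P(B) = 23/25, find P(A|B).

P(A|B) = P(A ∩ B) / P(B)
= (14/25) / (23/25)
= 14/23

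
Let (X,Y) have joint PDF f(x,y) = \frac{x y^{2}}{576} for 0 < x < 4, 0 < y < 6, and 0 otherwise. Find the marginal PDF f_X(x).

f_X(x) = ∫_0^6 f(x,y) dy
= ∫_0^6 \frac{x y^{2}}{576} dy
= \frac{x}{8} for 0 < x < 4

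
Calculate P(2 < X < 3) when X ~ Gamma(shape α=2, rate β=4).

P(2 < X < 3) = ∫_{2}^{3} f(x) dx
where f(x) = 16 x e^{- 4 x}
= \frac{-13 + 9 e^{4}}{e^{12}}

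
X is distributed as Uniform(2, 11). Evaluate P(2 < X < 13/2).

P(2 < X < 13/2) = ∫_{2}^{13/2} f(x) dx
where f(x) = \frac{1}{9}
= \frac{1}{2}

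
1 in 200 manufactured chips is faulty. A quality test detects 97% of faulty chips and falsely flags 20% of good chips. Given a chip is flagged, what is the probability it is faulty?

Let D = the rare event, + = positive/flagged.
P(D) = 1/200
P(+|D) = 97/100
P(+|D') = 20/100 = 1/5
P(+) = P(+|D)P(D) + P(+|D')P(D')
     = \frac{97}{100} × \frac{1}{200} + \frac{1}{5} × \frac{199}{200}
     = \frac{4077}{20000}
P(D|+) = P(+|D)P(D)/P(+) = \frac{97}{4077}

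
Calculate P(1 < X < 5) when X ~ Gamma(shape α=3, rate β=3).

P(1 < X < 5) = ∫_{1}^{5} f(x) dx
where f(x) = \frac{27 x^{2} e^{- 3 x}}{2}
= \frac{-257 + 17 e^{12}}{2 e^{15}}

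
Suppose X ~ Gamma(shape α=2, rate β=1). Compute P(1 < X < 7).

P(1 < X < 7) = ∫_{1}^{7} f(x) dx
where f(x) = x e^{- x}
= \frac{2 \left(-4 + e^{6}\right)}{e^{7}}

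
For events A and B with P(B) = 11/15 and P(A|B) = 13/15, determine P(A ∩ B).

By definition, P(A|B) = P(A ∩ B) / P(B)
So P(A ∩ B) = P(A|B) × P(B)
= 13/15 × 11/15
= 143/225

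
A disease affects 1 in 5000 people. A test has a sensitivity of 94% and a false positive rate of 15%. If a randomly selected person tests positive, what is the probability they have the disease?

Let D = the rare event, + = positive/flagged.
P(D) = 1/5000
P(+|D) = 94/100 = 47/50
P(+|D') = 15/100 = 3/20
P(+) = P(+|D)P(D) + P(+|D')P(D')
     = \frac{47}{50} × \frac{1}{5000} + \frac{3}{20} × \frac{4999}{5000}
     = \frac{75079}{500000}
P(D|+) = P(+|D)P(D)/P(+) = \frac{94}{75079}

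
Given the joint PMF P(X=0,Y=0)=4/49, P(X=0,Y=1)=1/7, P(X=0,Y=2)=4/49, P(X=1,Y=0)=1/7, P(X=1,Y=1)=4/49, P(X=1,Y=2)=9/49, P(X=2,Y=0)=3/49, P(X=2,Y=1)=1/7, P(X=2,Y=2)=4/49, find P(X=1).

P(X=1) = P(X=1,Y=0) + P(X=1,Y=1) + P(X=1,Y=2)
= 1/7 + 4/49 + 9/49
= 20/49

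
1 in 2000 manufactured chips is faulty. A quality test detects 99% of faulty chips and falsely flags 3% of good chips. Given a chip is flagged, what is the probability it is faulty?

Let D = the rare event, + = positive/flagged.
P(D) = 1/2000
P(+|D) = 99/100
P(+|D') = 3/100
P(+) = P(+|D)P(D) + P(+|D')P(D')
     = \frac{99}{100} × \frac{1}{2000} + \frac{3}{100} × \frac{1999}{2000}
     = \frac{381}{12500}
P(D|+) = P(+|D)P(D)/P(+) = \frac{33}{2032}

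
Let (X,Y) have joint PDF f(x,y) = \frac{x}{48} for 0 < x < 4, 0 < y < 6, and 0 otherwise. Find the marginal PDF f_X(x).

f_X(x) = ∫_0^6 f(x,y) dy
= ∫_0^6 \frac{x}{48} dy
= \frac{x}{8} for 0 < x < 4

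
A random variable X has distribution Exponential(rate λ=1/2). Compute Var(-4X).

For X ~ Exponential(rate λ=1/2):
Var(X) = 4
Var(-4X) = (-4)² × Var(X) = 16 × 4 = 64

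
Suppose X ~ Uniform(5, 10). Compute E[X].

For X ~ Uniform(5, 10), the expected value is:
E[X] = \frac{15}{2}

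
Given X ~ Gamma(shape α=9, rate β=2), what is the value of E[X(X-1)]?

E[X(X-1)] = E[X² - X] = E[X²] - E[X]
E[X] = \frac{9}{2}
E[X²] = Var(X) + (E[X])² = \frac{9}{4} + (\frac{9}{2})² = \frac{45}{2}
E[X(X-1)] = \frac{45}{2} - \frac{9}{2} = 18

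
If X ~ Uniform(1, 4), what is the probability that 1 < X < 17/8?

P(1 < X < 17/8) = ∫_{1}^{17/8} f(x) dx
where f(x) = \frac{1}{3}
= \frac{3}{8}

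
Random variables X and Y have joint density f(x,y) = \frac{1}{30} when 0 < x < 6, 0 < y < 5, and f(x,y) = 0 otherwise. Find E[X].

f_X(x) = ∫_0^5 \frac{1}{30} dy = \frac{1}{6}
E[X] = ∫_0^6 x × (\frac{1}{6}) dx = 3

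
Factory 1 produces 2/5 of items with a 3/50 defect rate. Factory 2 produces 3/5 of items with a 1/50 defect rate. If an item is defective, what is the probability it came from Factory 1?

Using Bayes' theorem:
P(F1) = 2/5, P(D|F1) = 3/50
P(F2) = 3/5, P(D|F2) = 1/50
P(D) = P(D|F1)P(F1) + P(D|F2)P(F2)
     = \frac{9}{250}
P(F1|D) = P(D|F1)P(F1) / P(D)
= \frac{2}{3}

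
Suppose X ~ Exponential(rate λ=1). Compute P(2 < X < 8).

P(2 < X < 8) = ∫_{2}^{8} f(x) dx
where f(x) = e^{- x}
= - \frac{1 - e^{6}}{e^{8}}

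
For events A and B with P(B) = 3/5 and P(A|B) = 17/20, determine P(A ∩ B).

By definition, P(A|B) = P(A ∩ B) / P(B)
So P(A ∩ B) = P(A|B) × P(B)
= 17/20 × 3/5
= 51/100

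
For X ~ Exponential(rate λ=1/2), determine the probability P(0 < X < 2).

P(0 < X < 2) = ∫_{0}^{2} f(x) dx
where f(x) = \frac{e^{- \frac{x}{2}}}{2}
= 1 - e^{-1}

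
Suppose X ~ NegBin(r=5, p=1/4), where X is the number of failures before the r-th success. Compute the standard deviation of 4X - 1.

For X ~ NegBin(r=5, p=1/4), where X is the number of failures before the r-th success:
Var(X) = 60
SD(X) = √(Var(X)) = √(60) = 2 \sqrt{15}
SD(4X - 1) = |4| × SD(X) = 4 × 2 \sqrt{15} = 8 \sqrt{15}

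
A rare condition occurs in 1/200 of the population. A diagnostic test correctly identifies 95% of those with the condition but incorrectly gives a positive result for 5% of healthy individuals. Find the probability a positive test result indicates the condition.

Let D = the rare event, + = positive/flagged.
P(D) = 1/200
P(+|D) = 95/100 = 19/20
P(+|D') = 5/100 = 1/20
P(+) = P(+|D)P(D) + P(+|D')P(D')
     = \frac{19}{20} × \frac{1}{200} + \frac{1}{20} × \frac{199}{200}
     = \frac{109}{2000}
P(D|+) = P(+|D)P(D)/P(+) = \frac{19}{218}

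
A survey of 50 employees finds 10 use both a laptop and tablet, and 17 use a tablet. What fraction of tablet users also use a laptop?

P(A ∩ B) = 10/50 = 1/5
P(B) = 17/50
P(A|B) = P(A ∩ B) / P(B) = (1/5) / (17/50) = 10/17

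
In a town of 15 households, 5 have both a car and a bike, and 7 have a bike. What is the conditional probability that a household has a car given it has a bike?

P(A ∩ B) = 5/15 = 1/3
P(B) = 7/15
P(A|B) = P(A ∩ B) / P(B) = (1/3) / (7/15) = 5/7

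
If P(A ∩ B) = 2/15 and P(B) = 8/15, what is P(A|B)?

P(A|B) = P(A ∩ B) / P(B)
= (2/15) / (8/15)
= 1/4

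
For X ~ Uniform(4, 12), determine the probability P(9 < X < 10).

P(9 < X < 10) = ∫_{9}^{10} f(x) dx
where f(x) = \frac{1}{8}
= \frac{1}{8}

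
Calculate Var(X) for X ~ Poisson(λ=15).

For X ~ Poisson(λ=15):
Var(X) = 15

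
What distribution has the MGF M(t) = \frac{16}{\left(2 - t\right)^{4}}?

The MGF M(t) = \frac{16}{\left(2 - t\right)^{4}} is the standard form for the Gamma distribution.
Comparing with the known MGF formula identifies: Gamma(shape α=4, rate β=2)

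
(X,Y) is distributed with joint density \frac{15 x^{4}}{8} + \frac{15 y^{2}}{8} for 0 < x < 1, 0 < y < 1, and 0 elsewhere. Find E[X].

E[X] = ∫_0^1 ∫_0^1 x × f(x,y) dy dx
= ∫_0^1 ∫_0^1 x × (\frac{15 x^{4}}{8} + \frac{15 y^{2}}{8}) dy dx
= \frac{5}{8}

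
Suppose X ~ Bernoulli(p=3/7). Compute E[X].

For X ~ Bernoulli(p=3/7), the expected value is:
E[X] = \frac{3}{7}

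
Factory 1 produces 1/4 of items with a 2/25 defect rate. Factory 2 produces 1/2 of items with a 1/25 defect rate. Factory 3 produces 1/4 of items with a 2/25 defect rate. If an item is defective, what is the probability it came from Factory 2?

Using Bayes' theorem:
P(F1) = 1/4, P(D|F1) = 2/25
P(F2) = 1/2, P(D|F2) = 1/25
P(F3) = 1/4, P(D|F3) = 2/25
P(D) = P(D|F1)P(F1) + P(D|F2)P(F2) + P(D|F3)P(F3)
     = \frac{3}{50}
P(F2|D) = P(D|F2)P(F2) / P(D)
= \frac{1}{3}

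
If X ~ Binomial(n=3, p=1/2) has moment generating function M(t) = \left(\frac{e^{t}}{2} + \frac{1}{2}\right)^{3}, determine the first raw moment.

To find E[X], compute M^(1)(0):
M^(1)(t) = \frac{3 \left(\frac{e^{t}}{2} + \frac{1}{2}\right)^{2} e^{t}}{2}
M^(1)(0) = \frac{3}{2}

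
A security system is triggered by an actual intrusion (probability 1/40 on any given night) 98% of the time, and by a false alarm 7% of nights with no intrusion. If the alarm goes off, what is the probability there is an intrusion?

Let D = the rare event, + = positive/flagged.
P(D) = 1/40
P(+|D) = 98/100 = 49/50
P(+|D') = 7/100
P(+) = P(+|D)P(D) + P(+|D')P(D')
     = \frac{49}{50} × \frac{1}{40} + \frac{7}{100} × \frac{39}{40}
     = \frac{371}{4000}
P(D|+) = P(+|D)P(D)/P(+) = \frac{14}{53}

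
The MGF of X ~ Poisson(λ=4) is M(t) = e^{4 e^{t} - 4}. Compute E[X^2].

To find E[X^2], compute M^(2)(0):
M^(1)(t) = 4 e^{t} e^{4 e^{t} - 4}
M^(2)(t) = 16 e^{2 t} e^{4 e^{t} - 4} + 4 e^{t} e^{4 e^{t} - 4}
M^(2)(0) = 20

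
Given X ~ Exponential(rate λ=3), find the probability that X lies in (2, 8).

P(2 < X < 8) = ∫_{2}^{8} f(x) dx
where f(x) = 3 e^{- 3 x}
= - \frac{1 - e^{18}}{e^{24}}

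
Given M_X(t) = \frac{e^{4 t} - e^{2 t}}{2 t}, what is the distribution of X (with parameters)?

The MGF M(t) = \frac{e^{4 t} - e^{2 t}}{2 t} is the standard form for the Uniform distribution.
Comparing with the known MGF formula identifies: Uniform(2, 4)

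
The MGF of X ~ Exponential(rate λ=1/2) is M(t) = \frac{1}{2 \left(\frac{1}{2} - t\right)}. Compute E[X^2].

To find E[X^2], compute M^(2)(0):
M^(1)(t) = \frac{1}{2 \left(\frac{1}{2} - t\right)^{2}}
M^(2)(t) = \frac{1}{\left(\frac{1}{2} - t\right)^{3}}
M^(2)(0) = 8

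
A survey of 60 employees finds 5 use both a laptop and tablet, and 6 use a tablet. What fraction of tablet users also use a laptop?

P(A ∩ B) = 5/60 = 1/12
P(B) = 6/60 = 1/10
P(A|B) = P(A ∩ B) / P(B) = (1/12) / (1/10) = 5/6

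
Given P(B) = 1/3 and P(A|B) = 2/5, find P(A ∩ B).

By definition, P(A|B) = P(A ∩ B) / P(B)
So P(A ∩ B) = P(A|B) × P(B)
= 2/5 × 1/3
= 2/15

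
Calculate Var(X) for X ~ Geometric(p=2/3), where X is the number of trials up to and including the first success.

For X ~ Geometric(p=2/3), where X is the number of trials up to and including the first success:
Var(X) = \frac{3}{4}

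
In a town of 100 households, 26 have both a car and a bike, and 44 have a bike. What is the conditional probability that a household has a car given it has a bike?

P(A ∩ B) = 26/100 = 13/50
P(B) = 44/100 = 11/25
P(A|B) = P(A ∩ B) / P(B) = (13/50) / (11/25) = 13/22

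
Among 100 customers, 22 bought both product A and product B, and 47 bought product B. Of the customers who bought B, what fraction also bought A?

P(A ∩ B) = 22/100 = 11/50
P(B) = 47/100
P(A|B) = P(A ∩ B) / P(B) = (11/50) / (47/100) = 22/47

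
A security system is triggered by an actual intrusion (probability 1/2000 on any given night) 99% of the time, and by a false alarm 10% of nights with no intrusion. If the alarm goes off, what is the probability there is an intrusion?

Let D = the rare event, + = positive/flagged.
P(D) = 1/2000
P(+|D) = 99/100
P(+|D') = 10/100 = 1/10
P(+) = P(+|D)P(D) + P(+|D')P(D')
     = \frac{99}{100} × \frac{1}{2000} + \frac{1}{10} × \frac{1999}{2000}
     = \frac{20089}{200000}
P(D|+) = P(+|D)P(D)/P(+) = \frac{99}{20089}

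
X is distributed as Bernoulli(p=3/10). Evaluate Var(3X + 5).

For X ~ Bernoulli(p=3/10):
Var(X) = \frac{21}{100}
Var(3X + 5) = (3)² × Var(X) = 9 × \frac{21}{100} = \frac{189}{100}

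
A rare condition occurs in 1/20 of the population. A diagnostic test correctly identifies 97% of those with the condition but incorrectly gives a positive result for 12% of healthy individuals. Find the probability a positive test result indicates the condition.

Let D = the rare event, + = positive/flagged.
P(D) = 1/20
P(+|D) = 97/100
P(+|D') = 12/100 = 3/25
P(+) = P(+|D)P(D) + P(+|D')P(D')
     = \frac{97}{100} × \frac{1}{20} + \frac{3}{25} × \frac{19}{20}
     = \frac{13}{80}
P(D|+) = P(+|D)P(D)/P(+) = \frac{97}{325}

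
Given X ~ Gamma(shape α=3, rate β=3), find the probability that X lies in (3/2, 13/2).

P(3/2 < X < 13/2) = ∫_{3/2}^{13/2} f(x) dx
where f(x) = \frac{27 x^{2} e^{- 3 x}}{2}
= \frac{5 \left(-337 + 25 e^{15}\right)}{8 e^{\frac{39}{2}}}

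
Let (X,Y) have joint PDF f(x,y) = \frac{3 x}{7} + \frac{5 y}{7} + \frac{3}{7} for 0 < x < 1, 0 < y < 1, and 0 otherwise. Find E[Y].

E[Y] = ∫_0^1 ∫_0^1 y × f(x,y) dx dy
= \frac{47}{84}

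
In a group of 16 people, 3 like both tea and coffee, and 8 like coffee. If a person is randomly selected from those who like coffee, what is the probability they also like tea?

P(A ∩ B) = 3/16
P(B) = 8/16 = 1/2
P(A|B) = P(A ∩ B) / P(B) = (3/16) / (1/2) = 3/8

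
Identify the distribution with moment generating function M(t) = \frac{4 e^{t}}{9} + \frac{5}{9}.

The MGF M(t) = \frac{4 e^{t}}{9} + \frac{5}{9} is the standard form for the Bernoulli distribution.
Comparing with the known MGF formula identifies: Bernoulli(p=4/9)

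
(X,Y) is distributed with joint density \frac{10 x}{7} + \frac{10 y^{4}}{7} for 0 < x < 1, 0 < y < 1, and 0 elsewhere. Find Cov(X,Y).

E[XY] = ∫∫ xy × f(x,y) dx dy = \frac{5}{14}
E[X] = \frac{13}{21}
E[Y] = \frac{25}{42}
Cov(X,Y) = E[XY] - E[X]E[Y] = - \frac{5}{441}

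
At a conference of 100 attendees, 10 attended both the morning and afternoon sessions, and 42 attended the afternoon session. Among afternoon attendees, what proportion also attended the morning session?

P(A ∩ B) = 10/100 = 1/10
P(B) = 42/100 = 21/50
P(A|B) = P(A ∩ B) / P(B) = (1/10) / (21/50) = 5/21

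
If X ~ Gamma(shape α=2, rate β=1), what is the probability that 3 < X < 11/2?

P(3 < X < 11/2) = ∫_{3}^{11/2} f(x) dx
where f(x) = x e^{- x}
= - \frac{13}{2 e^{\frac{11}{2}}} + \frac{4}{e^{3}}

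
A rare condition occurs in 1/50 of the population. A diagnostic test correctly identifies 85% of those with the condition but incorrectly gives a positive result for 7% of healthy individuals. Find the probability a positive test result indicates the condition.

Let D = the rare event, + = positive/flagged.
P(D) = 1/50
P(+|D) = 85/100 = 17/20
P(+|D') = 7/100
P(+) = P(+|D)P(D) + P(+|D')P(D')
     = \frac{17}{20} × \frac{1}{50} + \frac{7}{100} × \frac{49}{50}
     = \frac{107}{1250}
P(D|+) = P(+|D)P(D)/P(+) = \frac{85}{428}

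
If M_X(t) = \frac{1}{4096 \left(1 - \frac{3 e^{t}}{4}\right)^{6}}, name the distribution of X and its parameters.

The MGF M(t) = \frac{1}{4096 \left(1 - \frac{3 e^{t}}{4}\right)^{6}} is the standard form for the NegativeBinomial distribution.
Comparing with the known MGF formula identifies: NegBin(r=6, p=1/4), X = failures before r-th success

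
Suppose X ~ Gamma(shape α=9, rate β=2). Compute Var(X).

For X ~ Gamma(shape α=9, rate β=2):
Var(X) = \frac{9}{4}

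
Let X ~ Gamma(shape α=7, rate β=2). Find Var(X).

For X ~ Gamma(shape α=7, rate β=2):
Var(X) = \frac{7}{4}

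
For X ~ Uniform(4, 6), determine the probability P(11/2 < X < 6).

P(11/2 < X < 6) = ∫_{11/2}^{6} f(x) dx
where f(x) = \frac{1}{2}
= \frac{1}{4}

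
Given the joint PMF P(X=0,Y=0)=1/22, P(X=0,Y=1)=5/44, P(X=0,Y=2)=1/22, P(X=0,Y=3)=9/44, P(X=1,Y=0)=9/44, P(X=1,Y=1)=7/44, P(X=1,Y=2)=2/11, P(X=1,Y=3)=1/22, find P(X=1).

P(X=1) = P(X=1,Y=0) + P(X=1,Y=1) + P(X=1,Y=2) + P(X=1,Y=3)
= 9/44 + 7/44 + 2/11 + 1/22
= 13/22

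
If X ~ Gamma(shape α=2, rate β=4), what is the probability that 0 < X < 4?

P(0 < X < 4) = ∫_{0}^{4} f(x) dx
where f(x) = 16 x e^{- 4 x}
= 1 - \frac{17}{e^{16}}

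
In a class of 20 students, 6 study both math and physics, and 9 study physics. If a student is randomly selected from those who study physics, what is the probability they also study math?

P(A ∩ B) = 6/20 = 3/10
P(B) = 9/20
P(A|B) = P(A ∩ B) / P(B) = (3/10) / (9/20) = 2/3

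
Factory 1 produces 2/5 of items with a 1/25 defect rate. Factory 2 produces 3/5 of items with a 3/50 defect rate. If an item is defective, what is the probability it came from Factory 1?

Using Bayes' theorem:
P(F1) = 2/5, P(D|F1) = 1/25
P(F2) = 3/5, P(D|F2) = 3/50
P(D) = P(D|F1)P(F1) + P(D|F2)P(F2)
     = \frac{13}{250}
P(F1|D) = P(D|F1)P(F1) / P(D)
= \frac{4}{13}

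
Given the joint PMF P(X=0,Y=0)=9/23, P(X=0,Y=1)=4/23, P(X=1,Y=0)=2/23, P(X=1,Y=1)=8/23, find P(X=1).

P(X=1) = P(X=1,Y=0) + P(X=1,Y=1)
= 2/23 + 8/23
= 10/23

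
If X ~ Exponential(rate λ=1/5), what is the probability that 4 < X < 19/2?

P(4 < X < 19/2) = ∫_{4}^{19/2} f(x) dx
where f(x) = \frac{e^{- \frac{x}{5}}}{5}
= - \frac{1}{e^{\frac{19}{10}}} + e^{- \frac{4}{5}}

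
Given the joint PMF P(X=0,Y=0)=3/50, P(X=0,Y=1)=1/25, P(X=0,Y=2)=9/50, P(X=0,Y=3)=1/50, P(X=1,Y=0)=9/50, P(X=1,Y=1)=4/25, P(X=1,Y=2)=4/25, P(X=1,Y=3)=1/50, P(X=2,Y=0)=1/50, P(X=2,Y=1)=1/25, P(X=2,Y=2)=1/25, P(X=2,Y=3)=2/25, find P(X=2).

P(X=2) = P(X=2,Y=0) + P(X=2,Y=1) + P(X=2,Y=2) + P(X=2,Y=3)
= 1/50 + 1/25 + 1/25 + 2/25
= 9/50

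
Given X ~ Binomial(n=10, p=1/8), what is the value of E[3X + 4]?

For X ~ Binomial(n=10, p=1/8):
E[X] = \frac{5}{4}
E[3X + 4] = 3 × E[X] + 4 = \frac{31}{4}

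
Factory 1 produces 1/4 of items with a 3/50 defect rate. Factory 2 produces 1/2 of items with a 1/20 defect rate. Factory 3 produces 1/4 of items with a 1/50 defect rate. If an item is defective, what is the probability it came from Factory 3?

Using Bayes' theorem:
P(F1) = 1/4, P(D|F1) = 3/50
P(F2) = 1/2, P(D|F2) = 1/20
P(F3) = 1/4, P(D|F3) = 1/50
P(D) = P(D|F1)P(F1) + P(D|F2)P(F2) + P(D|F3)P(F3)
     = \frac{9}{200}
P(F3|D) = P(D|F3)P(F3) / P(D)
= \frac{1}{9}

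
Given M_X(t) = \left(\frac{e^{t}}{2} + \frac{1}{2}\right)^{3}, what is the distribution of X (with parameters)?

The MGF M(t) = \left(\frac{e^{t}}{2} + \frac{1}{2}\right)^{3} is the standard form for the Binomial distribution.
Comparing with the known MGF formula identifies: Binomial(n=3, p=1/2)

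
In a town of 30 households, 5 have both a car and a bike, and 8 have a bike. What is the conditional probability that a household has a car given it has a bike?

P(A ∩ B) = 5/30 = 1/6
P(B) = 8/30 = 4/15
P(A|B) = P(A ∩ B) / P(B) = (1/6) / (4/15) = 5/8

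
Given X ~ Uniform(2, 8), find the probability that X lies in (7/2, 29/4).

P(7/2 < X < 29/4) = ∫_{7/2}^{29/4} f(x) dx
where f(x) = \frac{1}{6}
= \frac{5}{8}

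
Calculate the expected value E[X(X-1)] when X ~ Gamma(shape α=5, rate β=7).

E[X(X-1)] = E[X² - X] = E[X²] - E[X]
E[X] = \frac{5}{7}
E[X²] = Var(X) + (E[X])² = \frac{5}{49} + (\frac{5}{7})² = \frac{30}{49}
E[X(X-1)] = \frac{30}{49} - \frac{5}{7} = - \frac{5}{49}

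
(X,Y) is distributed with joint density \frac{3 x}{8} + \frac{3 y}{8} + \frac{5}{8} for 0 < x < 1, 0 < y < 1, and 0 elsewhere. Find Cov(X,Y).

E[XY] = ∫∫ xy × f(x,y) dx dy = \frac{9}{32}
E[X] = \frac{17}{32}
E[Y] = \frac{17}{32}
Cov(X,Y) = E[XY] - E[X]E[Y] = - \frac{1}{1024}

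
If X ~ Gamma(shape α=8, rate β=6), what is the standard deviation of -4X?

For X ~ Gamma(shape α=8, rate β=6):
Var(X) = \frac{2}{9}
SD(X) = √(Var(X)) = √(\frac{2}{9}) = \frac{\sqrt{2}}{3}
SD(-4X) = |-4| × SD(X) = 4 × \frac{\sqrt{2}}{3} = \frac{4 \sqrt{2}}{3}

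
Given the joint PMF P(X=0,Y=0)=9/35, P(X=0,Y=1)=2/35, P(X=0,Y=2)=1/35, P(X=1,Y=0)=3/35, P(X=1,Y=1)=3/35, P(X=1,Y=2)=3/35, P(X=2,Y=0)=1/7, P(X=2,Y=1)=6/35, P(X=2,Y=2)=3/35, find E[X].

First find marginal of X:
P(X=0) = 12/35
P(X=1) = 9/35
P(X=2) = 2/5
E[X] = 0 × 12/35 + 1 × 9/35 + 2 × 2/5 = 37/35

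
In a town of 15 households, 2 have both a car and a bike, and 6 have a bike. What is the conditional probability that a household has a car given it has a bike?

P(A ∩ B) = 2/15
P(B) = 6/15 = 2/5
P(A|B) = P(A ∩ B) / P(B) = (2/15) / (2/5) = 1/3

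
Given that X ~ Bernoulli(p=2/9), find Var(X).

For X ~ Bernoulli(p=2/9):
Var(X) = \frac{14}{81}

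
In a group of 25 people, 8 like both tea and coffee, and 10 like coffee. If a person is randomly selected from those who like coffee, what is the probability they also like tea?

P(A ∩ B) = 8/25
P(B) = 10/25 = 2/5
P(A|B) = P(A ∩ B) / P(B) = (8/25) / (2/5) = 4/5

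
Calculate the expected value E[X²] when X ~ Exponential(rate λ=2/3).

Using the identity E[X²] = Var(X) + (E[X])²:
E[X] = \frac{3}{2}
Var(X) = \frac{9}{4}
E[X²] = \frac{9}{4} + (\frac{3}{2})²
= \frac{9}{2}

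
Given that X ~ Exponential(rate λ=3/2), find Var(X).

For X ~ Exponential(rate λ=3/2):
Var(X) = \frac{4}{9}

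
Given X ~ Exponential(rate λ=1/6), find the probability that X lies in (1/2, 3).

P(1/2 < X < 3) = ∫_{1/2}^{3} f(x) dx
where f(x) = \frac{e^{- \frac{x}{6}}}{6}
= - \frac{1}{e^{\frac{1}{2}}} + e^{- \frac{1}{12}}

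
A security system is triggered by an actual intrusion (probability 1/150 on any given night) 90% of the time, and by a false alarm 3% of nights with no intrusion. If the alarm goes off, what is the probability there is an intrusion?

Let D = the rare event, + = positive/flagged.
P(D) = 1/150
P(+|D) = 90/100 = 9/10
P(+|D') = 3/100
P(+) = P(+|D)P(D) + P(+|D')P(D')
     = \frac{9}{10} × \frac{1}{150} + \frac{3}{100} × \frac{149}{150}
     = \frac{179}{5000}
P(D|+) = P(+|D)P(D)/P(+) = \frac{30}{179}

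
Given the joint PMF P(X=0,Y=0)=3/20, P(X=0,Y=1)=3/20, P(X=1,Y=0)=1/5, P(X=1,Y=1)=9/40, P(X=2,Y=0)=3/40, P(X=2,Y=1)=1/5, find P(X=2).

P(X=2) = P(X=2,Y=0) + P(X=2,Y=1)
= 3/40 + 1/5
= 11/40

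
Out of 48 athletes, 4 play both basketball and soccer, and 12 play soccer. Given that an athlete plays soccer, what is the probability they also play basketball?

P(A ∩ B) = 4/48 = 1/12
P(B) = 12/48 = 1/4
P(A|B) = P(A ∩ B) / P(B) = (1/12) / (1/4) = 1/3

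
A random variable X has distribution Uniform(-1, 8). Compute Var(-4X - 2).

For X ~ Uniform(-1, 8):
Var(X) = \frac{27}{4}
Var(-4X - 2) = (-4)² × Var(X) = 16 × \frac{27}{4} = 108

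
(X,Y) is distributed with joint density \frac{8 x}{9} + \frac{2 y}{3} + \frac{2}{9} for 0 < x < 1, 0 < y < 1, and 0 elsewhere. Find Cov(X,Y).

E[XY] = ∫∫ xy × f(x,y) dx dy = \frac{17}{54}
E[X] = \frac{31}{54}
E[Y] = \frac{5}{9}
Cov(X,Y) = E[XY] - E[X]E[Y] = - \frac{1}{243}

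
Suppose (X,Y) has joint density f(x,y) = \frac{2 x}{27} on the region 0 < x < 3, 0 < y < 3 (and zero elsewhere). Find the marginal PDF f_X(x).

f_X(x) = ∫_0^3 f(x,y) dy
= ∫_0^3 \frac{2 x}{27} dy
= \frac{2 x}{9} for 0 < x < 3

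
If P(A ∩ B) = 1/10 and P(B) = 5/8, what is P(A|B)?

P(A|B) = P(A ∩ B) / P(B)
= (1/10) / (5/8)
= 4/25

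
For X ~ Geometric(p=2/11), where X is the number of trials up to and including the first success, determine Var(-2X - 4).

For X ~ Geometric(p=2/11), where X is the number of trials up to and including the first success:
Var(X) = \frac{99}{4}
Var(-2X - 4) = (-2)² × Var(X) = 4 × \frac{99}{4} = 99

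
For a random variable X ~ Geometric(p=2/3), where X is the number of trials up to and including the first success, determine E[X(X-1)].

E[X(X-1)] = E[X² - X] = E[X²] - E[X]
E[X] = \frac{3}{2}
E[X²] = Var(X) + (E[X])² = \frac{3}{4} + (\frac{3}{2})² = 3
E[X(X-1)] = 3 - \frac{3}{2} = \frac{3}{2}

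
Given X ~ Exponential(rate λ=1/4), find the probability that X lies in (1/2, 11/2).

P(1/2 < X < 11/2) = ∫_{1/2}^{11/2} f(x) dx
where f(x) = \frac{e^{- \frac{x}{4}}}{4}
= - \frac{1 - e^{\frac{5}{4}}}{e^{\frac{11}{8}}}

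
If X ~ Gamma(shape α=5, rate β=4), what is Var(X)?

For X ~ Gamma(shape α=5, rate β=4):
Var(X) = \frac{5}{16}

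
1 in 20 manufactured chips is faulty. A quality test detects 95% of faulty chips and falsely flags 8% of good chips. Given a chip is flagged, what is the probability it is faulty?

Let D = the rare event, + = positive/flagged.
P(D) = 1/20
P(+|D) = 95/100 = 19/20
P(+|D') = 8/100 = 2/25
P(+) = P(+|D)P(D) + P(+|D')P(D')
     = \frac{19}{20} × \frac{1}{20} + \frac{2}{25} × \frac{19}{20}
     = \frac{247}{2000}
P(D|+) = P(+|D)P(D)/P(+) = \frac{5}{13}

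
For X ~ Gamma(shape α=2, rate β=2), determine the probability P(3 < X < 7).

P(3 < X < 7) = ∫_{3}^{7} f(x) dx
where f(x) = 4 x e^{- 2 x}
= \frac{-15 + 7 e^{8}}{e^{14}}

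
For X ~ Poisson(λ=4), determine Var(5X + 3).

For X ~ Poisson(λ=4):
Var(X) = 4
Var(5X + 3) = (5)² × Var(X) = 25 × 4 = 100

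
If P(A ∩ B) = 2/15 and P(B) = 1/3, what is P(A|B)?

P(A|B) = P(A ∩ B) / P(B)
= (2/15) / (1/3)
= 2/5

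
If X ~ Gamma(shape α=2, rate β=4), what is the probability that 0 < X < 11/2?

P(0 < X < 11/2) = ∫_{0}^{11/2} f(x) dx
where f(x) = 16 x e^{- 4 x}
= 1 - \frac{23}{e^{22}}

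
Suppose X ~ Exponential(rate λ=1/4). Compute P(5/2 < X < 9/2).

P(5/2 < X < 9/2) = ∫_{5/2}^{9/2} f(x) dx
where f(x) = \frac{e^{- \frac{x}{4}}}{4}
= - \frac{1 - e^{\frac{1}{2}}}{e^{\frac{9}{8}}}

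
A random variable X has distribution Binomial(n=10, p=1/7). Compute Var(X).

For X ~ Binomial(n=10, p=1/7):
Var(X) = \frac{60}{49}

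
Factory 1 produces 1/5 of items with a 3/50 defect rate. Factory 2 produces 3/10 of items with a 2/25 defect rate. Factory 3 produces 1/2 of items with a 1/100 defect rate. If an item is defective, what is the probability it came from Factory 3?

Using Bayes' theorem:
P(F1) = 1/5, P(D|F1) = 3/50
P(F2) = 3/10, P(D|F2) = 2/25
P(F3) = 1/2, P(D|F3) = 1/100
P(D) = P(D|F1)P(F1) + P(D|F2)P(F2) + P(D|F3)P(F3)
     = \frac{41}{1000}
P(F3|D) = P(D|F3)P(F3) / P(D)
= \frac{5}{41}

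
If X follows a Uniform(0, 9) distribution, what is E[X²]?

Using the identity E[X²] = Var(X) + (E[X])²:
E[X] = \frac{9}{2}
Var(X) = \frac{27}{4}
E[X²] = \frac{27}{4} + (\frac{9}{2})²
= 27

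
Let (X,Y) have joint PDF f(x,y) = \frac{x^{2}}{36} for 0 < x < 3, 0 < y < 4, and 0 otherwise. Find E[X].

f_X(x) = ∫_0^4 \frac{x^{2}}{36} dy = \frac{x^{2}}{9}
E[X] = ∫_0^3 x × (\frac{x^{2}}{9}) dx = \frac{9}{4}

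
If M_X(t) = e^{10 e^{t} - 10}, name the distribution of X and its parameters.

The MGF M(t) = e^{10 e^{t} - 10} is the standard form for the Poisson distribution.
Comparing with the known MGF formula identifies: Poisson(λ=10)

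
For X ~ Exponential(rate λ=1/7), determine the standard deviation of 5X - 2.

For X ~ Exponential(rate λ=1/7):
Var(X) = 49
SD(X) = √(Var(X)) = √(49) = 7
SD(5X - 2) = |5| × SD(X) = 5 × 7 = 35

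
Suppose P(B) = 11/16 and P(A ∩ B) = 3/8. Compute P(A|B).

P(A|B) = P(A ∩ B) / P(B)
= (3/8) / (11/16)
= 6/11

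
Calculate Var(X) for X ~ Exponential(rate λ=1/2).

For X ~ Exponential(rate λ=1/2):
Var(X) = 4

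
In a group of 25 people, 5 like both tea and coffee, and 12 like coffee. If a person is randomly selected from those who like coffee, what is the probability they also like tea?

P(A ∩ B) = 5/25 = 1/5
P(B) = 12/25
P(A|B) = P(A ∩ B) / P(B) = (1/5) / (12/25) = 5/12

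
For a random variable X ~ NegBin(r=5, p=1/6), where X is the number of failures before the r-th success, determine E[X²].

Using the identity E[X²] = Var(X) + (E[X])²:
E[X] = 25
Var(X) = 150
E[X²] = 150 + (25)²
= 775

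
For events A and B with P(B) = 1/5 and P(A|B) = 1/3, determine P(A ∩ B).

By definition, P(A|B) = P(A ∩ B) / P(B)
So P(A ∩ B) = P(A|B) × P(B)
= 1/3 × 1/5
= 1/15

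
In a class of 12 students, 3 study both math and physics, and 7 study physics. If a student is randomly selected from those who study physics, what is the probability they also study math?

P(A ∩ B) = 3/12 = 1/4
P(B) = 7/12
P(A|B) = P(A ∩ B) / P(B) = (1/4) / (7/12) = 3/7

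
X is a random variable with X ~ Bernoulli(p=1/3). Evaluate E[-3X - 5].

For X ~ Bernoulli(p=1/3):
E[X] = \frac{1}{3}
E[-3X - 5] = -3 × E[X] - 5 = -6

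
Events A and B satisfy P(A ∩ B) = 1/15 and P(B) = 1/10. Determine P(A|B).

P(A|B) = P(A ∩ B) / P(B)
= (1/15) / (1/10)
= 2/3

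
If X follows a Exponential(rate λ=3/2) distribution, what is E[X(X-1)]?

E[X(X-1)] = E[X² - X] = E[X²] - E[X]
E[X] = \frac{2}{3}
E[X²] = Var(X) + (E[X])² = \frac{4}{9} + (\frac{2}{3})² = \frac{8}{9}
E[X(X-1)] = \frac{8}{9} - \frac{2}{3} = \frac{2}{9}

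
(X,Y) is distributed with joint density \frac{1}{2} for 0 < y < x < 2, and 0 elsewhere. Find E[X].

f_X(x) = ∫_0^x \frac{1}{2} dy = \frac{x}{2}
E[X] = ∫_0^2 x × (\frac{x}{2}) dx = \frac{4}{3}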